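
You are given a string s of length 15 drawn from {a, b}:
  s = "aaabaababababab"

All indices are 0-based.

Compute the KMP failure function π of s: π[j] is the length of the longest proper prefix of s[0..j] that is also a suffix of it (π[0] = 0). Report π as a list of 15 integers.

π[0] = 0
j=1 s[j]='a': π[1]=1 (border 'a')
j=2 s[j]='a': π[2]=2 (border 'aa')
j=3 s[j]='b': k: 2→1→0; π[3]=0 (border '')
j=4 s[j]='a': π[4]=1 (border 'a')
j=5 s[j]='a': π[5]=2 (border 'aa')
j=6 s[j]='b': k: 2→1→0; π[6]=0 (border '')
j=7 s[j]='a': π[7]=1 (border 'a')
j=8 s[j]='b': k: 1→0; π[8]=0 (border '')
j=9 s[j]='a': π[9]=1 (border 'a')
j=10 s[j]='b': k: 1→0; π[10]=0 (border '')
j=11 s[j]='a': π[11]=1 (border 'a')
j=12 s[j]='b': k: 1→0; π[12]=0 (border '')
j=13 s[j]='a': π[13]=1 (border 'a')
j=14 s[j]='b': k: 1→0; π[14]=0 (border '')

[0, 1, 2, 0, 1, 2, 0, 1, 0, 1, 0, 1, 0, 1, 0]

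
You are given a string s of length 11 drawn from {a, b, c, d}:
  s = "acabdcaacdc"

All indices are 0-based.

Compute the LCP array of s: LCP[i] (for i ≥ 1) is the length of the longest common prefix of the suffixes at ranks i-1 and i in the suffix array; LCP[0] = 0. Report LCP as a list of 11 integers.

[0, 1, 1, 2, 0, 0, 1, 2, 1, 0, 2]

rank→(start, suffix):
  0 → (6, 'aacdc')
  1 → (2, 'abdcaacdc')
  2 → (0, 'acabdcaacdc')
  3 → (7, 'acdc')
  4 → (3, 'bdcaacdc')
  5 → (10, 'c')
  6 → (5, 'caacdc')
  7 → (1, 'cabdcaacdc')
  8 → (8, 'cdc')
  9 → (9, 'dc')
  10 → (4, 'dcaacdc')

SA = [6, 2, 0, 7, 3, 10, 5, 1, 8, 9, 4]
rank  pair      lcp
   1  s[6:],s[2:]  1  'a'
   2  s[2:],s[0:]  1  'a'
   3  s[0:],s[7:]  2  'ac'
   4  s[7:],s[3:]  0  ''
   5  s[3:],s[10:]  0  ''
   6  s[10:],s[5:]  1  'c'
   7  s[5:],s[1:]  2  'ca'
   8  s[1:],s[8:]  1  'c'
   9  s[8:],s[9:]  0  ''
  10  s[9:],s[4:]  2  'dc'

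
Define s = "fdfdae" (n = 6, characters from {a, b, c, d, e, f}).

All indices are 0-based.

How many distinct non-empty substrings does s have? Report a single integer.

18

sorted suffixes:
  #0 SA[0]=4  'ae'
  #1 SA[1]=3  'dae'
  #2 SA[2]=1  'dfdae'
  #3 SA[3]=5  'e'
  #4 SA[4]=2  'fdae'
  #5 SA[5]=0  'fdfdae'

SA = [4, 3, 1, 5, 2, 0]
rank  pair      lcp
   1  s[4:],s[3:]  0  ''
   2  s[3:],s[1:]  1  'd'
   3  s[1:],s[5:]  0  ''
   4  s[5:],s[2:]  0  ''
   5  s[2:],s[0:]  2  'fd'

n(n+1)/2 = 6·7/2 = 21
Σ LCP = 0 + 0 + 1 + 0 + 0 + 2 = 3
distinct = 21 − 3 = 18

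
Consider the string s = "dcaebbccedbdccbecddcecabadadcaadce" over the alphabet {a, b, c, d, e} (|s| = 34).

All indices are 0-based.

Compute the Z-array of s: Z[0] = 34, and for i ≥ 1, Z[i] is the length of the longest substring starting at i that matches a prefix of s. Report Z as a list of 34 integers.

Z[0]=34
i=1: i≥r, start 0; Z[1]=0
i=2: i≥r, start 0; Z[2]=0
i=3: i≥r, start 0; Z[3]=0
i=4: i≥r, start 0; Z[4]=0
i=5: i≥r, start 0; Z[5]=0
i=6: i≥r, start 0; Z[6]=0
i=7: i≥r, start 0; Z[7]=0
i=8: i≥r, start 0; Z[8]=0
i=9: i≥r, start 0; Z[9]=1 extend→box=[9,10)
i=10: i≥r, start 0; Z[10]=0
i=11: i≥r, start 0; Z[11]=2 extend→box=[11,13)
i=12: min(r-i=1, Z[1]=0)=0; Z[12]=0
i=13: i≥r, start 0; Z[13]=0
i=14: i≥r, start 0; Z[14]=0
i=15: i≥r, start 0; Z[15]=0
i=16: i≥r, start 0; Z[16]=0
i=17: i≥r, start 0; Z[17]=1 extend→box=[17,18)
i=18: i≥r, start 0; Z[18]=2 extend→box=[18,20)
i=19: min(r-i=1, Z[1]=0)=0; Z[19]=0
i=20: i≥r, start 0; Z[20]=0
i=21: i≥r, start 0; Z[21]=0
i=22: i≥r, start 0; Z[22]=0
i=23: i≥r, start 0; Z[23]=0
i=24: i≥r, start 0; Z[24]=0
i=25: i≥r, start 0; Z[25]=1 extend→box=[25,26)
i=26: i≥r, start 0; Z[26]=0
i=27: i≥r, start 0; Z[27]=3 extend→box=[27,30)
i=28: min(r-i=2, Z[1]=0)=0; Z[28]=0
i=29: min(r-i=1, Z[2]=0)=0; Z[29]=0
i=30: i≥r, start 0; Z[30]=0
i=31: i≥r, start 0; Z[31]=2 extend→box=[31,33)
i=32: min(r-i=1, Z[1]=0)=0; Z[32]=0
i=33: i≥r, start 0; Z[33]=0

[34, 0, 0, 0, 0, 0, 0, 0, 0, 1, 0, 2, 0, 0, 0, 0, 0, 1, 2, 0, 0, 0, 0, 0, 0, 1, 0, 3, 0, 0, 0, 2, 0, 0]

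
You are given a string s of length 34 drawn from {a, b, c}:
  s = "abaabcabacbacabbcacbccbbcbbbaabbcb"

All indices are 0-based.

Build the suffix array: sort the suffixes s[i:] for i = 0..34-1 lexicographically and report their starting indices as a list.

[28, 2, 0, 6, 13, 29, 3, 11, 8, 17, 33, 27, 1, 10, 7, 26, 25, 14, 30, 22, 4, 15, 31, 23, 19, 5, 12, 16, 32, 9, 24, 21, 18, 20]

rank | idx | suffix
   0 |  28 | aabbcb
   1 |   2 | aabcabacbacabbcacbccbbcbbbaabbcb
   2 |   0 | abaabcabacbacabbcacbccbbcbbbaabbcb
   3 |   6 | abacbacabbcacbccbbcbbbaabbcb
   4 |  13 | abbcacbccbbcbbbaabbcb
   5 |  29 | abbcb
   6 |   3 | abcabacbacabbcacbccbbcbbbaabbcb
   7 |  11 | acabbcacbccbbcbbbaabbcb
   8 |   8 | acbacabbcacbccbbcbbbaabbcb
   9 |  17 | acbccbbcbbbaabbcb
  10 |  33 | b
  11 |  27 | baabbcb
  12 |   1 | baabcabacbacabbcacbccbbcbbbaabbcb
  13 |  10 | bacabbcacbccbbcbbbaabbcb
  14 |   7 | bacbacabbcacbccbbcbbbaabbcb
  15 |  26 | bbaabbcb
  16 |  25 | bbbaabbcb
  17 |  14 | bbcacbccbbcbbbaabbcb
  18 |  30 | bbcb
  19 |  22 | bbcbbbaabbcb
  20 |   4 | bcabacbacabbcacbccbbcbbbaabbcb
  21 |  15 | bcacbccbbcbbbaabbcb
  22 |  31 | bcb
  23 |  23 | bcbbbaabbcb
  24 |  19 | bccbbcbbbaabbcb
  25 |   5 | cabacbacabbcacbccbbcbbbaabbcb
  26 |  12 | cabbcacbccbbcbbbaabbcb
  27 |  16 | cacbccbbcbbbaabbcb
  28 |  32 | cb
  29 |   9 | cbacabbcacbccbbcbbbaabbcb
  30 |  24 | cbbbaabbcb
  31 |  21 | cbbcbbbaabbcb
  32 |  18 | cbccbbcbbbaabbcb
  33 |  20 | ccbbcbbbaabbcb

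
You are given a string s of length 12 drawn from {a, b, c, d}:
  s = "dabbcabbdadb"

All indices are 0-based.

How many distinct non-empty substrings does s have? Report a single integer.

66

rank | idx | suffix
   0 |   1 | abbcabbdadb
   1 |   5 | abbdadb
   2 |   9 | adb
   3 |  11 | b
   4 |   2 | bbcabbdadb
   5 |   6 | bbdadb
   6 |   3 | bcabbdadb
   7 |   7 | bdadb
   8 |   4 | cabbdadb
   9 |   0 | dabbcabbdadb
  10 |   8 | dadb
  11 |  10 | db

SA = [1, 5, 9, 11, 2, 6, 3, 7, 4, 0, 8, 10]
rank  pair      lcp
   1  s[1:],s[5:]  3  'abb'
   2  s[5:],s[9:]  1  'a'
   3  s[9:],s[11:]  0  ''
   4  s[11:],s[2:]  1  'b'
   5  s[2:],s[6:]  2  'bb'
   6  s[6:],s[3:]  1  'b'
   7  s[3:],s[7:]  1  'b'
   8  s[7:],s[4:]  0  ''
   9  s[4:],s[0:]  0  ''
  10  s[0:],s[8:]  2  'da'
  11  s[8:],s[10:]  1  'd'

n(n+1)/2 = 12·13/2 = 78
Σ LCP = 0 + 3 + 1 + 0 + 1 + 2 + 1 + 1 + 0 + 0 + 2 + 1 = 12
distinct = 78 − 12 = 66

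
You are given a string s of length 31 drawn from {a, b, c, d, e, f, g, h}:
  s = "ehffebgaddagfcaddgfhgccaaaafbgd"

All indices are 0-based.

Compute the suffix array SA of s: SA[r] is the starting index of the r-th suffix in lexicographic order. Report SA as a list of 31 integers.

rank→(start, suffix):
  0 → (23, 'aaaafbgd')
  1 → (24, 'aaafbgd')
  2 → (25, 'aafbgd')
  3 → (7, 'addagfcaddgfhgccaaaafbgd')
  4 → (14, 'addgfhgccaaaafbgd')
  5 → (26, 'afbgd')
  6 → (10, 'agfcaddgfhgccaaaafbgd')
  7 → (5, 'bgaddagfcaddgfhgccaaaafbgd')
  8 → (28, 'bgd')
  9 → (22, 'caaaafbgd')
  10 → (13, 'caddgfhgccaaaafbgd')
  11 → (21, 'ccaaaafbgd')
  12 → (30, 'd')
  13 → (9, 'dagfcaddgfhgccaaaafbgd')
  14 → (8, 'ddagfcaddgfhgccaaaafbgd')
  15 → (15, 'ddgfhgccaaaafbgd')
  16 → (16, 'dgfhgccaaaafbgd')
  17 → (4, 'ebgaddagfcaddgfhgccaaaafbgd')
  18 → (0, 'ehffebgaddagfcaddgfhgccaaaafbgd')
  19 → (27, 'fbgd')
  20 → (12, 'fcaddgfhgccaaaafbgd')
  21 → (3, 'febgaddagfcaddgfhgccaaaafbgd')
  22 → (2, 'ffebgaddagfcaddgfhgccaaaafbgd')
  23 → (18, 'fhgccaaaafbgd')
  24 → (6, 'gaddagfcaddgfhgccaaaafbgd')
  25 → (20, 'gccaaaafbgd')
  26 → (29, 'gd')
  27 → (11, 'gfcaddgfhgccaaaafbgd')
  28 → (17, 'gfhgccaaaafbgd')
  29 → (1, 'hffebgaddagfcaddgfhgccaaaafbgd')
  30 → (19, 'hgccaaaafbgd')

[23, 24, 25, 7, 14, 26, 10, 5, 28, 22, 13, 21, 30, 9, 8, 15, 16, 4, 0, 27, 12, 3, 2, 18, 6, 20, 29, 11, 17, 1, 19]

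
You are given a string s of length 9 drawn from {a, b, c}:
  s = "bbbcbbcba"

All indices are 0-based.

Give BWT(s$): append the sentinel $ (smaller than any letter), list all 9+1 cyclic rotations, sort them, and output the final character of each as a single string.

abc$cbbbbb

rank  rotation    last
    0  $bbbcbbcba  a
    1  a$bbbcbbcb  b
    2  ba$bbbcbbc  c
    3  bbbcbbcba$  $
    4  bbcba$bbbc  c
    5  bbcbbcba$b  b
    6  bcba$bbbcb  b
    7  bcbbcba$bb  b
    8  cba$bbbcbb  b
    9  cbbcba$bbb  b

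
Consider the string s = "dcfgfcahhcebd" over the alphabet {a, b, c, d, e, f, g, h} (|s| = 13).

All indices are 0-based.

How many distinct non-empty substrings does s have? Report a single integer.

rank→(start, suffix):
  0 → (6, 'ahhcebd')
  1 → (11, 'bd')
  2 → (5, 'cahhcebd')
  3 → (9, 'cebd')
  4 → (1, 'cfgfcahhcebd')
  5 → (12, 'd')
  6 → (0, 'dcfgfcahhcebd')
  7 → (10, 'ebd')
  8 → (4, 'fcahhcebd')
  9 → (2, 'fgfcahhcebd')
  10 → (3, 'gfcahhcebd')
  11 → (8, 'hcebd')
  12 → (7, 'hhcebd')

SA = [6, 11, 5, 9, 1, 12, 0, 10, 4, 2, 3, 8, 7]
[i] adj suffixes → lcp
  [1] 6/11 → 0 ('')
  [2] 11/5 → 0 ('')
  [3] 5/9 → 1 ('c')
  [4] 9/1 → 1 ('c')
  [5] 1/12 → 0 ('')
  [6] 12/0 → 1 ('d')
  [7] 0/10 → 0 ('')
  [8] 10/4 → 0 ('')
  [9] 4/2 → 1 ('f')
  [10] 2/3 → 0 ('')
  [11] 3/8 → 0 ('')
  [12] 8/7 → 1 ('h')

n(n+1)/2 = 13·14/2 = 91
Σ LCP = 0 + 0 + 0 + 1 + 1 + 0 + 1 + 0 + 0 + 1 + 0 + 0 + 1 = 5
distinct = 91 − 5 = 86

86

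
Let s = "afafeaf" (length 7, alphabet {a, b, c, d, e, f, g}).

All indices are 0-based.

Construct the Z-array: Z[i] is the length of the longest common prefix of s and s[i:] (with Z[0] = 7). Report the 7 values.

Z[0]=7
i=1: fresh scan; Z[1]=0
i=2: fresh scan; Z[2]=2 extend→box=[2,4)
i=3: min(r-i=1, Z[1]=0)=0; Z[3]=0
i=4: fresh scan; Z[4]=0
i=5: fresh scan; Z[5]=2 extend→box=[5,7)
i=6: min(r-i=1, Z[1]=0)=0; Z[6]=0

[7, 0, 2, 0, 0, 2, 0]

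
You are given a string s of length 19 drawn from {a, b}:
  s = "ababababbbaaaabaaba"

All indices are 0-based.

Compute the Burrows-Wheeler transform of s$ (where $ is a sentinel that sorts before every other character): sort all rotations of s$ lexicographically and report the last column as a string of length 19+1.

rank  rotation              last
    0  $ababababbbaaaabaaba  a
    1  a$ababababbbaaaabaab  b
    2  aaaabaaba$ababababbb  b
    3  aaabaaba$ababababbba  a
    4  aaba$ababababbbaaaab  b
    5  aabaaba$ababababbbaa  a
    6  aba$ababababbbaaaaba  a
    7  abaaba$ababababbbaaa  a
    8  ababababbbaaaabaaba$  $
    9  abababbbaaaabaaba$ab  b
   10  ababbbaaaabaaba$abab  b
   11  abbbaaaabaaba$ababab  b
   12  ba$ababababbbaaaabaa  a
   13  baaaabaaba$ababababb  b
   14  baaba$ababababbbaaaa  a
   15  babababbbaaaabaaba$a  a
   16  bababbbaaaabaaba$aba  a
   17  babbbaaaabaaba$ababa  a
   18  bbaaaabaaba$abababab  b
   19  bbbaaaabaaba$abababa  a

abbabaaa$bbbabaaaaba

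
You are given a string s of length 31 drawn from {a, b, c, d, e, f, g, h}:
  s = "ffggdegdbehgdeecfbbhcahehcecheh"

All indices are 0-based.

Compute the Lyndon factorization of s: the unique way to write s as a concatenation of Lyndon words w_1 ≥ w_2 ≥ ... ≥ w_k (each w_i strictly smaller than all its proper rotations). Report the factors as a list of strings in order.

emit factor 1: 'ffgg' (i=0, period=4)
emit factor 2: 'deg' (i=4, period=3)
emit factor 3: 'd' (i=7, period=1)
emit factor 4: 'behgdeecf' (i=8, period=9)
emit factor 5: 'bbhc' (i=17, period=4)
emit factor 6: 'ahehcecheh' (i=21, period=10)

["ffgg", "deg", "d", "behgdeecf", "bbhc", "ahehcecheh"]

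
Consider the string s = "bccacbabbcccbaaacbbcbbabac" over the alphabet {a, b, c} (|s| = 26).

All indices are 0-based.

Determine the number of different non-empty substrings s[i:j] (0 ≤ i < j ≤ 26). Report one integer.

rank | idx | suffix
   0 |  13 | aaacbbcbbabac
   1 |  14 | aacbbcbbabac
   2 |  22 | abac
   3 |   6 | abbcccbaaacbbcbbabac
   4 |  24 | ac
   5 |   3 | acbabbcccbaaacbbcbbabac
   6 |  15 | acbbcbbabac
   7 |  12 | baaacbbcbbabac
   8 |  21 | babac
   9 |   5 | babbcccbaaacbbcbbabac
  10 |  23 | bac
  11 |  20 | bbabac
  12 |  17 | bbcbbabac
  13 |   7 | bbcccbaaacbbcbbabac
  14 |  18 | bcbbabac
  15 |   0 | bccacbabbcccbaaacbbcbbabac
  16 |   8 | bcccbaaacbbcbbabac
  17 |  25 | c
  18 |   2 | cacbabbcccbaaacbbcbbabac
  19 |  11 | cbaaacbbcbbabac
  20 |   4 | cbabbcccbaaacbbcbbabac
  21 |  19 | cbbabac
  22 |  16 | cbbcbbabac
  23 |   1 | ccacbabbcccbaaacbbcbbabac
  24 |  10 | ccbaaacbbcbbabac
  25 |   9 | cccbaaacbbcbbabac

SA = [13, 14, 22, 6, 24, 3, 15, 12, 21, 5, 23, 20, 17, 7, 18, 0, 8, 25, 2, 11, 4, 19, 16, 1, 10, 9]
i: (SA[i-1],SA[i]) lcp shared
  1: (13,14) 2 'aa'
  2: (14,22) 1 'a'
  3: (22,6) 2 'ab'
  4: (6,24) 1 'a'
  5: (24,3) 2 'ac'
  6: (3,15) 3 'acb'
  7: (15,12) 0 ''
  8: (12,21) 2 'ba'
  9: (21,5) 3 'bab'
  10: (5,23) 2 'ba'
  11: (23,20) 1 'b'
  12: (20,17) 2 'bb'
  13: (17,7) 3 'bbc'
  14: (7,18) 1 'b'
  15: (18,0) 2 'bc'
  16: (0,8) 3 'bcc'
  17: (8,25) 0 ''
  18: (25,2) 1 'c'
  19: (2,11) 1 'c'
  20: (11,4) 3 'cba'
  21: (4,19) 2 'cb'
  22: (19,16) 3 'cbb'
  23: (16,1) 1 'c'
  24: (1,10) 2 'cc'
  25: (10,9) 2 'cc'

n(n+1)/2 = 26·27/2 = 351
Σ LCP = 0 + 2 + 1 + 2 + 1 + 2 + 3 + 0 + 2 + 3 + 2 + 1 + 2 + 3 + 1 + 2 + 3 + 0 + 1 + 1 + 3 + 2 + 3 + 1 + 2 + 2 = 45
distinct = 351 − 45 = 306

306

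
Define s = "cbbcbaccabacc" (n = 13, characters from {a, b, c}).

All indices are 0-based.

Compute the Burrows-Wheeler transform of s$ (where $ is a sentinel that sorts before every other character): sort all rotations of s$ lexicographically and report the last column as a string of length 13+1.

rank  rotation        last
    0  $cbbcbaccabacc  c
    1  abacc$cbbcbacc  c
    2  acc$cbbcbaccab  b
    3  accabacc$cbbcb  b
    4  bacc$cbbcbacca  a
    5  baccabacc$cbbc  c
    6  bbcbaccabacc$c  c
    7  bcbaccabacc$cb  b
    8  c$cbbcbaccabac  c
    9  cabacc$cbbcbac  c
   10  cbaccabacc$cbb  b
   11  cbbcbaccabacc$  $
   12  cc$cbbcbaccaba  a
   13  ccabacc$cbbcba  a

ccbbaccbccb$aa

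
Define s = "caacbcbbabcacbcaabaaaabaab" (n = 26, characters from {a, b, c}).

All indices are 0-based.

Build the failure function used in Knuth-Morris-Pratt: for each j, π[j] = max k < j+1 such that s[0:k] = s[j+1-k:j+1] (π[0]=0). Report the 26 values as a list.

[0, 0, 0, 1, 0, 1, 0, 0, 0, 0, 1, 2, 1, 0, 1, 2, 3, 0, 0, 0, 0, 0, 0, 0, 0, 0]

π[0] = 0
j=1 s[j]='a': π[1]=0 (border '')
j=2 s[j]='a': π[2]=0 (border '')
j=3 s[j]='c': π[3]=1 (border 'c')
j=4 s[j]='b': k: 1→0; π[4]=0 (border '')
j=5 s[j]='c': π[5]=1 (border 'c')
j=6 s[j]='b': k: 1→0; π[6]=0 (border '')
j=7 s[j]='b': π[7]=0 (border '')
j=8 s[j]='a': π[8]=0 (border '')
j=9 s[j]='b': π[9]=0 (border '')
j=10 s[j]='c': π[10]=1 (border 'c')
j=11 s[j]='a': π[11]=2 (border 'ca')
j=12 s[j]='c': k: 2→0; π[12]=1 (border 'c')
j=13 s[j]='b': k: 1→0; π[13]=0 (border '')
j=14 s[j]='c': π[14]=1 (border 'c')
j=15 s[j]='a': π[15]=2 (border 'ca')
j=16 s[j]='a': π[16]=3 (border 'caa')
j=17 s[j]='b': k: 3→0; π[17]=0 (border '')
j=18 s[j]='a': π[18]=0 (border '')
j=19 s[j]='a': π[19]=0 (border '')
j=20 s[j]='a': π[20]=0 (border '')
j=21 s[j]='a': π[21]=0 (border '')
j=22 s[j]='b': π[22]=0 (border '')
j=23 s[j]='a': π[23]=0 (border '')
j=24 s[j]='a': π[24]=0 (border '')
j=25 s[j]='b': π[25]=0 (border '')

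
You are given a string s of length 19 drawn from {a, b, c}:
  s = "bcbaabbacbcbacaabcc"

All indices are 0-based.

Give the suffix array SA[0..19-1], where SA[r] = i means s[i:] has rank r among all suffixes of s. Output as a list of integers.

rank→(start, suffix):
  0 → (3, 'aabbacbcbacaabcc')
  1 → (14, 'aabcc')
  2 → (4, 'abbacbcbacaabcc')
  3 → (15, 'abcc')
  4 → (12, 'acaabcc')
  5 → (7, 'acbcbacaabcc')
  6 → (2, 'baabbacbcbacaabcc')
  7 → (11, 'bacaabcc')
  8 → (6, 'bacbcbacaabcc')
  9 → (5, 'bbacbcbacaabcc')
  10 → (0, 'bcbaabbacbcbacaabcc')
  11 → (9, 'bcbacaabcc')
  12 → (16, 'bcc')
  13 → (18, 'c')
  14 → (13, 'caabcc')
  15 → (1, 'cbaabbacbcbacaabcc')
  16 → (10, 'cbacaabcc')
  17 → (8, 'cbcbacaabcc')
  18 → (17, 'cc')

[3, 14, 4, 15, 12, 7, 2, 11, 6, 5, 0, 9, 16, 18, 13, 1, 10, 8, 17]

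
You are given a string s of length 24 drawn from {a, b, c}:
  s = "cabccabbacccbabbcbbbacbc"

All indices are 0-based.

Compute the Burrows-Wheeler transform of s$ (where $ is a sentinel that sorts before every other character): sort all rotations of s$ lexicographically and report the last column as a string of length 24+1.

ccbcbbcbbbacacbabc$cbabca

rank  rotation                   last
    0  $cabccabbacccbabbcbbbacbc  c
    1  abbacccbabbcbbbacbc$cabcc  c
    2  abbcbbbacbc$cabccabbacccb  b
    3  abccabbacccbabbcbbbacbc$c  c
    4  acbc$cabccabbacccbabbcbbb  b
    5  acccbabbcbbbacbc$cabccabb  b
    6  babbcbbbacbc$cabccabbaccc  c
    7  bacbc$cabccabbacccbabbcbb  b
    8  bacccbabbcbbbacbc$cabccab  b
    9  bbacbc$cabccabbacccbabbcb  b
   10  bbacccbabbcbbbacbc$cabcca  a
   11  bbbacbc$cabccabbacccbabbc  c
   12  bbcbbbacbc$cabccabbacccba  a
   13  bc$cabccabbacccbabbcbbbac  c
   14  bcbbbacbc$cabccabbacccbab  b
   15  bccabbacccbabbcbbbacbc$ca  a
   16  c$cabccabbacccbabbcbbbacb  b
   17  cabbacccbabbcbbbacbc$cabc  c
   18  cabccabbacccbabbcbbbacbc$  $
   19  cbabbcbbbacbc$cabccabbacc  c
   20  cbbbacbc$cabccabbacccbabb  b
   21  cbc$cabccabbacccbabbcbbba  a
   22  ccabbacccbabbcbbbacbc$cab  b
   23  ccbabbcbbbacbc$cabccabbac  c
   24  cccbabbcbbbacbc$cabccabba  a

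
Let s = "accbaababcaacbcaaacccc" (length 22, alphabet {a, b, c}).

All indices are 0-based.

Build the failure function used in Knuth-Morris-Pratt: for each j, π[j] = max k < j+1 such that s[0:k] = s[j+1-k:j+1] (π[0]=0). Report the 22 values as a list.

π[0] = 0
j=1 s[j]='c': π[1]=0 (border '')
j=2 s[j]='c': π[2]=0 (border '')
j=3 s[j]='b': π[3]=0 (border '')
j=4 s[j]='a': π[4]=1 (border 'a')
j=5 s[j]='a': k: 1→0; π[5]=1 (border 'a')
j=6 s[j]='b': k: 1→0; π[6]=0 (border '')
j=7 s[j]='a': π[7]=1 (border 'a')
j=8 s[j]='b': k: 1→0; π[8]=0 (border '')
j=9 s[j]='c': π[9]=0 (border '')
j=10 s[j]='a': π[10]=1 (border 'a')
j=11 s[j]='a': k: 1→0; π[11]=1 (border 'a')
j=12 s[j]='c': π[12]=2 (border 'ac')
j=13 s[j]='b': k: 2→0; π[13]=0 (border '')
j=14 s[j]='c': π[14]=0 (border '')
j=15 s[j]='a': π[15]=1 (border 'a')
j=16 s[j]='a': k: 1→0; π[16]=1 (border 'a')
j=17 s[j]='a': k: 1→0; π[17]=1 (border 'a')
j=18 s[j]='c': π[18]=2 (border 'ac')
j=19 s[j]='c': π[19]=3 (border 'acc')
j=20 s[j]='c': k: 3→0; π[20]=0 (border '')
j=21 s[j]='c': π[21]=0 (border '')

[0, 0, 0, 0, 1, 1, 0, 1, 0, 0, 1, 1, 2, 0, 0, 1, 1, 1, 2, 3, 0, 0]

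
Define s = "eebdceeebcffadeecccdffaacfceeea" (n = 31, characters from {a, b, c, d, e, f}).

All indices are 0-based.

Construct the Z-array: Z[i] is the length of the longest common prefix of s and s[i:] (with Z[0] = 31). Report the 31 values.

Z[0]=31
i=1: fresh scan; Z[1]=1 grow→box=[1,2)
i=2: fresh scan; Z[2]=0
i=3: fresh scan; Z[3]=0
i=4: fresh scan; Z[4]=0
i=5: fresh scan; Z[5]=2 grow→box=[5,7)
i=6: min(r-i=1, Z[1]=1)=1; Z[6]=3 grow→box=[6,9)
i=7: min(r-i=2, Z[1]=1)=1; Z[7]=1
i=8: min(r-i=1, Z[2]=0)=0; Z[8]=0
i=9: fresh scan; Z[9]=0
i=10: fresh scan; Z[10]=0
i=11: fresh scan; Z[11]=0
i=12: fresh scan; Z[12]=0
i=13: fresh scan; Z[13]=0
i=14: fresh scan; Z[14]=2 grow→box=[14,16)
i=15: min(r-i=1, Z[1]=1)=1; Z[15]=1
i=16: fresh scan; Z[16]=0
i=17: fresh scan; Z[17]=0
i=18: fresh scan; Z[18]=0
i=19: fresh scan; Z[19]=0
i=20: fresh scan; Z[20]=0
i=21: fresh scan; Z[21]=0
i=22: fresh scan; Z[22]=0
i=23: fresh scan; Z[23]=0
i=24: fresh scan; Z[24]=0
i=25: fresh scan; Z[25]=0
i=26: fresh scan; Z[26]=0
i=27: fresh scan; Z[27]=2 grow→box=[27,29)
i=28: min(r-i=1, Z[1]=1)=1; Z[28]=2 grow→box=[28,30)
i=29: min(r-i=1, Z[1]=1)=1; Z[29]=1
i=30: fresh scan; Z[30]=0

[31, 1, 0, 0, 0, 2, 3, 1, 0, 0, 0, 0, 0, 0, 2, 1, 0, 0, 0, 0, 0, 0, 0, 0, 0, 0, 0, 2, 2, 1, 0]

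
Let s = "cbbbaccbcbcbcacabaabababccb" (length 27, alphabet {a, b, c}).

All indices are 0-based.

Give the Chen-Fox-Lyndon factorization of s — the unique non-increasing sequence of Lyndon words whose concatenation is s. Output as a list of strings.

emit factor 1: 'c' (i=0, period=1)
emit factor 2: 'b' (i=1, period=1)
emit factor 3: 'b' (i=2, period=1)
emit factor 4: 'b' (i=3, period=1)
emit factor 5: 'accbcbcbc' (i=4, period=9)
emit factor 6: 'ac' (i=13, period=2)
emit factor 7: 'ab' (i=15, period=2)
emit factor 8: 'aabababccb' (i=17, period=10)

["c", "b", "b", "b", "accbcbcbc", "ac", "ab", "aabababccb"]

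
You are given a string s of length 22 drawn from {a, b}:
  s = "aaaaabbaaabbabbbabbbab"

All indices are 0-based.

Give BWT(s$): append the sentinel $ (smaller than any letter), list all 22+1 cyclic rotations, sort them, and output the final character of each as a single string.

rank  rotation                 last
    0  $aaaaabbaaabbabbbabbbab  b
    1  aaaaabbaaabbabbbabbbab$  $
    2  aaaabbaaabbabbbabbbab$a  a
    3  aaabbaaabbabbbabbbab$aa  a
    4  aaabbabbbabbbab$aaaaabb  b
    5  aabbaaabbabbbabbbab$aaa  a
    6  aabbabbbabbbab$aaaaabba  a
    7  ab$aaaaabbaaabbabbbabbb  b
    8  abbaaabbabbbabbbab$aaaa  a
    9  abbabbbabbbab$aaaaabbaa  a
   10  abbbab$aaaaabbaaabbabbb  b
   11  abbbabbbab$aaaaabbaaabb  b
   12  b$aaaaabbaaabbabbbabbba  a
   13  baaabbabbbabbbab$aaaaab  b
   14  bab$aaaaabbaaabbabbbabb  b
   15  babbbab$aaaaabbaaabbabb  b
   16  babbbabbbab$aaaaabbaaab  b
   17  bbaaabbabbbabbbab$aaaaa  a
   18  bbab$aaaaabbaaabbabbbab  b
   19  bbabbbab$aaaaabbaaabbab  b
   20  bbabbbabbbab$aaaaabbaaa  a
   21  bbbab$aaaaabbaaabbabbba  a
   22  bbbabbbab$aaaaabbaaabba  a

b$aabaabaabbabbbbabbaaa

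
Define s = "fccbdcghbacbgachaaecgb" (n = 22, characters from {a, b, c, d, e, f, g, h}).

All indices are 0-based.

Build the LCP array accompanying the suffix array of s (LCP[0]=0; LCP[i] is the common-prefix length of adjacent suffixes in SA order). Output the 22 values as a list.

rank→(start, suffix):
  0 → (16, 'aaecgb')
  1 → (9, 'acbgachaaecgb')
  2 → (13, 'achaaecgb')
  3 → (17, 'aecgb')
  4 → (21, 'b')
  5 → (8, 'bacbgachaaecgb')
  6 → (3, 'bdcghbacbgachaaecgb')
  7 → (11, 'bgachaaecgb')
  8 → (2, 'cbdcghbacbgachaaecgb')
  9 → (10, 'cbgachaaecgb')
  10 → (1, 'ccbdcghbacbgachaaecgb')
  11 → (19, 'cgb')
  12 → (5, 'cghbacbgachaaecgb')
  13 → (14, 'chaaecgb')
  14 → (4, 'dcghbacbgachaaecgb')
  15 → (18, 'ecgb')
  16 → (0, 'fccbdcghbacbgachaaecgb')
  17 → (12, 'gachaaecgb')
  18 → (20, 'gb')
  19 → (6, 'ghbacbgachaaecgb')
  20 → (15, 'haaecgb')
  21 → (7, 'hbacbgachaaecgb')

SA = [16, 9, 13, 17, 21, 8, 3, 11, 2, 10, 1, 19, 5, 14, 4, 18, 0, 12, 20, 6, 15, 7]
i: (SA[i-1],SA[i]) lcp shared
  1: (16,9) 1 'a'
  2: (9,13) 2 'ac'
  3: (13,17) 1 'a'
  4: (17,21) 0 ''
  5: (21,8) 1 'b'
  6: (8,3) 1 'b'
  7: (3,11) 1 'b'
  8: (11,2) 0 ''
  9: (2,10) 2 'cb'
  10: (10,1) 1 'c'
  11: (1,19) 1 'c'
  12: (19,5) 2 'cg'
  13: (5,14) 1 'c'
  14: (14,4) 0 ''
  15: (4,18) 0 ''
  16: (18,0) 0 ''
  17: (0,12) 0 ''
  18: (12,20) 1 'g'
  19: (20,6) 1 'g'
  20: (6,15) 0 ''
  21: (15,7) 1 'h'

[0, 1, 2, 1, 0, 1, 1, 1, 0, 2, 1, 1, 2, 1, 0, 0, 0, 0, 1, 1, 0, 1]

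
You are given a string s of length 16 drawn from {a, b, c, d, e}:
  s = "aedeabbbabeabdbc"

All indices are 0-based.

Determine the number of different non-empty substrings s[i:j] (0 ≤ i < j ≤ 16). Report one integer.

sorted suffixes:
  #0 SA[0]=4  'abbbabeabdbc'
  #1 SA[1]=11  'abdbc'
  #2 SA[2]=8  'abeabdbc'
  #3 SA[3]=0  'aedeabbbabeabdbc'
  #4 SA[4]=7  'babeabdbc'
  #5 SA[5]=6  'bbabeabdbc'
  #6 SA[6]=5  'bbbabeabdbc'
  #7 SA[7]=14  'bc'
  #8 SA[8]=12  'bdbc'
  #9 SA[9]=9  'beabdbc'
  #10 SA[10]=15  'c'
  #11 SA[11]=13  'dbc'
  #12 SA[12]=2  'deabbbabeabdbc'
  #13 SA[13]=3  'eabbbabeabdbc'
  #14 SA[14]=10  'eabdbc'
  #15 SA[15]=1  'edeabbbabeabdbc'

SA = [4, 11, 8, 0, 7, 6, 5, 14, 12, 9, 15, 13, 2, 3, 10, 1]
[i] adj suffixes → lcp
  [1] 4/11 → 2 ('ab')
  [2] 11/8 → 2 ('ab')
  [3] 8/0 → 1 ('a')
  [4] 0/7 → 0 ('')
  [5] 7/6 → 1 ('b')
  [6] 6/5 → 2 ('bb')
  [7] 5/14 → 1 ('b')
  [8] 14/12 → 1 ('b')
  [9] 12/9 → 1 ('b')
  [10] 9/15 → 0 ('')
  [11] 15/13 → 0 ('')
  [12] 13/2 → 1 ('d')
  [13] 2/3 → 0 ('')
  [14] 3/10 → 3 ('eab')
  [15] 10/1 → 1 ('e')

n(n+1)/2 = 16·17/2 = 136
Σ LCP = 0 + 2 + 2 + 1 + 0 + 1 + 2 + 1 + 1 + 1 + 0 + 0 + 1 + 0 + 3 + 1 = 16
distinct = 136 − 16 = 120

120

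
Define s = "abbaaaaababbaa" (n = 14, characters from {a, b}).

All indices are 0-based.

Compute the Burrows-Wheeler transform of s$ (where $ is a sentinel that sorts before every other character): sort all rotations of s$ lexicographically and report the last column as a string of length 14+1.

aabbaaaab$bbaaa

rank  rotation         last
    0  $abbaaaaababbaa  a
    1  a$abbaaaaababba  a
    2  aa$abbaaaaababb  b
    3  aaaaababbaa$abb  b
    4  aaaababbaa$abba  a
    5  aaababbaa$abbaa  a
    6  aababbaa$abbaaa  a
    7  ababbaa$abbaaaa  a
    8  abbaa$abbaaaaab  b
    9  abbaaaaababbaa$  $
   10  baa$abbaaaaabab  b
   11  baaaaababbaa$ab  b
   12  babbaa$abbaaaaa  a
   13  bbaa$abbaaaaaba  a
   14  bbaaaaababbaa$a  a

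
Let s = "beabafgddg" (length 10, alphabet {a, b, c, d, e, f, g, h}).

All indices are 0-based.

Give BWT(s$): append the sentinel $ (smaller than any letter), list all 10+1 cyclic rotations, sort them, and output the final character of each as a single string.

rank  rotation     last
    0  $beabafgddg  g
    1  abafgddg$be  e
    2  afgddg$beab  b
    3  bafgddg$bea  a
    4  beabafgddg$  $
    5  ddg$beabafg  g
    6  dg$beabafgd  d
    7  eabafgddg$b  b
    8  fgddg$beaba  a
    9  g$beabafgdd  d
   10  gddg$beabaf  f

geba$gdbadf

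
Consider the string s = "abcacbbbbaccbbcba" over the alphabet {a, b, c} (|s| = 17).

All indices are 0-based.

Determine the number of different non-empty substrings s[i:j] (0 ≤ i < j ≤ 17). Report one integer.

129

sorted suffixes:
  #0 SA[0]=16  'a'
  #1 SA[1]=0  'abcacbbbbaccbbcba'
  #2 SA[2]=3  'acbbbbaccbbcba'
  #3 SA[3]=9  'accbbcba'
  #4 SA[4]=15  'ba'
  #5 SA[5]=8  'baccbbcba'
  #6 SA[6]=7  'bbaccbbcba'
  #7 SA[7]=6  'bbbaccbbcba'
  #8 SA[8]=5  'bbbbaccbbcba'
  #9 SA[9]=12  'bbcba'
  #10 SA[10]=1  'bcacbbbbaccbbcba'
  #11 SA[11]=13  'bcba'
  #12 SA[12]=2  'cacbbbbaccbbcba'
  #13 SA[13]=14  'cba'
  #14 SA[14]=4  'cbbbbaccbbcba'
  #15 SA[15]=11  'cbbcba'
  #16 SA[16]=10  'ccbbcba'

SA = [16, 0, 3, 9, 15, 8, 7, 6, 5, 12, 1, 13, 2, 14, 4, 11, 10]
i: (SA[i-1],SA[i]) lcp shared
  1: (16,0) 1 'a'
  2: (0,3) 1 'a'
  3: (3,9) 2 'ac'
  4: (9,15) 0 ''
  5: (15,8) 2 'ba'
  6: (8,7) 1 'b'
  7: (7,6) 2 'bb'
  8: (6,5) 3 'bbb'
  9: (5,12) 2 'bb'
  10: (12,1) 1 'b'
  11: (1,13) 2 'bc'
  12: (13,2) 0 ''
  13: (2,14) 1 'c'
  14: (14,4) 2 'cb'
  15: (4,11) 3 'cbb'
  16: (11,10) 1 'c'

n(n+1)/2 = 17·18/2 = 153
Σ LCP = 0 + 1 + 1 + 2 + 0 + 2 + 1 + 2 + 3 + 2 + 1 + 2 + 0 + 1 + 2 + 3 + 1 = 24
distinct = 153 − 24 = 129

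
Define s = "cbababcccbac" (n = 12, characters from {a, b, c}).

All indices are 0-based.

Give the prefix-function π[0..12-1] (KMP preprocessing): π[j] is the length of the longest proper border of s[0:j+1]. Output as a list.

π[0] = 0
j=1 s[j]='b': π[1]=0 (border '')
j=2 s[j]='a': π[2]=0 (border '')
j=3 s[j]='b': π[3]=0 (border '')
j=4 s[j]='a': π[4]=0 (border '')
j=5 s[j]='b': π[5]=0 (border '')
j=6 s[j]='c': π[6]=1 (border 'c')
j=7 s[j]='c': k: 1→0; π[7]=1 (border 'c')
j=8 s[j]='c': k: 1→0; π[8]=1 (border 'c')
j=9 s[j]='b': π[9]=2 (border 'cb')
j=10 s[j]='a': π[10]=3 (border 'cba')
j=11 s[j]='c': k: 3→0; π[11]=1 (border 'c')

[0, 0, 0, 0, 0, 0, 1, 1, 1, 2, 3, 1]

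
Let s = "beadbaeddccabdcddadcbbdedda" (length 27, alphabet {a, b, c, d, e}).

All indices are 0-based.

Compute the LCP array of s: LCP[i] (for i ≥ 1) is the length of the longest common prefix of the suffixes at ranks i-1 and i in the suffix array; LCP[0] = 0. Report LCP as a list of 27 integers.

sorted suffixes:
  #0 SA[0]=26  'a'
  #1 SA[1]=11  'abdcddadcbbdedda'
  #2 SA[2]=2  'adbaeddccabdcddadcbbdedda'
  #3 SA[3]=17  'adcbbdedda'
  #4 SA[4]=5  'aeddccabdcddadcbbdedda'
  #5 SA[5]=4  'baeddccabdcddadcbbdedda'
  #6 SA[6]=20  'bbdedda'
  #7 SA[7]=12  'bdcddadcbbdedda'
  #8 SA[8]=21  'bdedda'
  #9 SA[9]=0  'beadbaeddccabdcddadcbbdedda'
  #10 SA[10]=10  'cabdcddadcbbdedda'
  #11 SA[11]=19  'cbbdedda'
  #12 SA[12]=9  'ccabdcddadcbbdedda'
  #13 SA[13]=14  'cddadcbbdedda'
  #14 SA[14]=25  'da'
  #15 SA[15]=16  'dadcbbdedda'
  #16 SA[16]=3  'dbaeddccabdcddadcbbdedda'
  #17 SA[17]=18  'dcbbdedda'
  #18 SA[18]=8  'dccabdcddadcbbdedda'
  #19 SA[19]=13  'dcddadcbbdedda'
  #20 SA[20]=24  'dda'
  #21 SA[21]=15  'ddadcbbdedda'
  #22 SA[22]=7  'ddccabdcddadcbbdedda'
  #23 SA[23]=22  'dedda'
  #24 SA[24]=1  'eadbaeddccabdcddadcbbdedda'
  #25 SA[25]=23  'edda'
  #26 SA[26]=6  'eddccabdcddadcbbdedda'

SA = [26, 11, 2, 17, 5, 4, 20, 12, 21, 0, 10, 19, 9, 14, 25, 16, 3, 18, 8, 13, 24, 15, 7, 22, 1, 23, 6]
[i] adj suffixes → lcp
  [1] 26/11 → 1 ('a')
  [2] 11/2 → 1 ('a')
  [3] 2/17 → 2 ('ad')
  [4] 17/5 → 1 ('a')
  [5] 5/4 → 0 ('')
  [6] 4/20 → 1 ('b')
  [7] 20/12 → 1 ('b')
  [8] 12/21 → 2 ('bd')
  [9] 21/0 → 1 ('b')
  [10] 0/10 → 0 ('')
  [11] 10/19 → 1 ('c')
  [12] 19/9 → 1 ('c')
  [13] 9/14 → 1 ('c')
  [14] 14/25 → 0 ('')
  [15] 25/16 → 2 ('da')
  [16] 16/3 → 1 ('d')
  [17] 3/18 → 1 ('d')
  [18] 18/8 → 2 ('dc')
  [19] 8/13 → 2 ('dc')
  [20] 13/24 → 1 ('d')
  [21] 24/15 → 3 ('dda')
  [22] 15/7 → 2 ('dd')
  [23] 7/22 → 1 ('d')
  [24] 22/1 → 0 ('')
  [25] 1/23 → 1 ('e')
  [26] 23/6 → 3 ('edd')

[0, 1, 1, 2, 1, 0, 1, 1, 2, 1, 0, 1, 1, 1, 0, 2, 1, 1, 2, 2, 1, 3, 2, 1, 0, 1, 3]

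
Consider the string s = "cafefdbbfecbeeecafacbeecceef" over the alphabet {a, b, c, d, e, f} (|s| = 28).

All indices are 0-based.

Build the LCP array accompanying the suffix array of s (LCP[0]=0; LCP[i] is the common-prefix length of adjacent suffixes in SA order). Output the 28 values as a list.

[0, 1, 2, 0, 1, 3, 1, 0, 3, 1, 4, 1, 1, 0, 0, 2, 2, 1, 3, 2, 2, 1, 2, 0, 1, 1, 1, 2]

rank→(start, suffix):
  0 → (18, 'acbeecceef')
  1 → (16, 'afacbeecceef')
  2 → (1, 'afefdbbfecbeeecafacbeecceef')
  3 → (6, 'bbfecbeeecafacbeecceef')
  4 → (20, 'beecceef')
  5 → (11, 'beeecafacbeecceef')
  6 → (7, 'bfecbeeecafacbeecceef')
  7 → (15, 'cafacbeecceef')
  8 → (0, 'cafefdbbfecbeeecafacbeecceef')
  9 → (19, 'cbeecceef')
  10 → (10, 'cbeeecafacbeecceef')
  11 → (23, 'cceef')
  12 → (24, 'ceef')
  13 → (5, 'dbbfecbeeecafacbeecceef')
  14 → (14, 'ecafacbeecceef')
  15 → (9, 'ecbeeecafacbeecceef')
  16 → (22, 'ecceef')
  17 → (13, 'eecafacbeecceef')
  18 → (21, 'eecceef')
  19 → (12, 'eeecafacbeecceef')
  20 → (25, 'eef')
  21 → (26, 'ef')
  22 → (3, 'efdbbfecbeeecafacbeecceef')
  23 → (27, 'f')
  24 → (17, 'facbeecceef')
  25 → (4, 'fdbbfecbeeecafacbeecceef')
  26 → (8, 'fecbeeecafacbeecceef')
  27 → (2, 'fefdbbfecbeeecafacbeecceef')

SA = [18, 16, 1, 6, 20, 11, 7, 15, 0, 19, 10, 23, 24, 5, 14, 9, 22, 13, 21, 12, 25, 26, 3, 27, 17, 4, 8, 2]
[i] adj suffixes → lcp
  [1] 18/16 → 1 ('a')
  [2] 16/1 → 2 ('af')
  [3] 1/6 → 0 ('')
  [4] 6/20 → 1 ('b')
  [5] 20/11 → 3 ('bee')
  [6] 11/7 → 1 ('b')
  [7] 7/15 → 0 ('')
  [8] 15/0 → 3 ('caf')
  [9] 0/19 → 1 ('c')
  [10] 19/10 → 4 ('cbee')
  [11] 10/23 → 1 ('c')
  [12] 23/24 → 1 ('c')
  [13] 24/5 → 0 ('')
  [14] 5/14 → 0 ('')
  [15] 14/9 → 2 ('ec')
  [16] 9/22 → 2 ('ec')
  [17] 22/13 → 1 ('e')
  [18] 13/21 → 3 ('eec')
  [19] 21/12 → 2 ('ee')
  [20] 12/25 → 2 ('ee')
  [21] 25/26 → 1 ('e')
  [22] 26/3 → 2 ('ef')
  [23] 3/27 → 0 ('')
  [24] 27/17 → 1 ('f')
  [25] 17/4 → 1 ('f')
  [26] 4/8 → 1 ('f')
  [27] 8/2 → 2 ('fe')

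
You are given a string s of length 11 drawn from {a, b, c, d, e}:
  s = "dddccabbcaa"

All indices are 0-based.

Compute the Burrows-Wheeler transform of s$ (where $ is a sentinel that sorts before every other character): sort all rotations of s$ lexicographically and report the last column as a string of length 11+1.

rank  rotation      last
    0  $dddccabbcaa  a
    1  a$dddccabbca  a
    2  aa$dddccabbc  c
    3  abbcaa$dddcc  c
    4  bbcaa$dddcca  a
    5  bcaa$dddccab  b
    6  caa$dddccabb  b
    7  cabbcaa$dddc  c
    8  ccabbcaa$ddd  d
    9  dccabbcaa$dd  d
   10  ddccabbcaa$d  d
   11  dddccabbcaa$  $

aaccabbcddd$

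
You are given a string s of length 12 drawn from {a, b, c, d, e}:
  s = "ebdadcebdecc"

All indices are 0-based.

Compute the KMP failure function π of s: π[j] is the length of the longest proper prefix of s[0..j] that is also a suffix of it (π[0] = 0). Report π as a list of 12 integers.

[0, 0, 0, 0, 0, 0, 1, 2, 3, 1, 0, 0]

π[0] = 0
j=1 s[j]='b': π[1]=0 (border '')
j=2 s[j]='d': π[2]=0 (border '')
j=3 s[j]='a': π[3]=0 (border '')
j=4 s[j]='d': π[4]=0 (border '')
j=5 s[j]='c': π[5]=0 (border '')
j=6 s[j]='e': π[6]=1 (border 'e')
j=7 s[j]='b': π[7]=2 (border 'eb')
j=8 s[j]='d': π[8]=3 (border 'ebd')
j=9 s[j]='e': k: 3→0; π[9]=1 (border 'e')
j=10 s[j]='c': k: 1→0; π[10]=0 (border '')
j=11 s[j]='c': π[11]=0 (border '')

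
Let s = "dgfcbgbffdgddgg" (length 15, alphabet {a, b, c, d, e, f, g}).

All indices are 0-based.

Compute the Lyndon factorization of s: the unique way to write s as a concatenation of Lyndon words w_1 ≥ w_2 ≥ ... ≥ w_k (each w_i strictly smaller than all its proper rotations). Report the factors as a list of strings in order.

emit factor 1: 'dgf' (i=0, period=3)
emit factor 2: 'c' (i=3, period=1)
emit factor 3: 'bg' (i=4, period=2)
emit factor 4: 'bffdgddgg' (i=6, period=9)

["dgf", "c", "bg", "bffdgddgg"]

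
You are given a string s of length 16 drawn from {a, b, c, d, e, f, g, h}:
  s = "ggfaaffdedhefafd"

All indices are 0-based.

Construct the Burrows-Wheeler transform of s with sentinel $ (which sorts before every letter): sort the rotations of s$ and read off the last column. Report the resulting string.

dffaffedhgeafag$d

rank  rotation           last
    0  $ggfaaffdedhefafd  d
    1  aaffdedhefafd$ggf  f
    2  afd$ggfaaffdedhef  f
    3  affdedhefafd$ggfa  a
    4  d$ggfaaffdedhefaf  f
    5  dedhefafd$ggfaaff  f
    6  dhefafd$ggfaaffde  e
    7  edhefafd$ggfaaffd  d
    8  efafd$ggfaaffdedh  h
    9  faaffdedhefafd$gg  g
   10  fafd$ggfaaffdedhe  e
   11  fd$ggfaaffdedhefa  a
   12  fdedhefafd$ggfaaf  f
   13  ffdedhefafd$ggfaa  a
   14  gfaaffdedhefafd$g  g
   15  ggfaaffdedhefafd$  $
   16  hefafd$ggfaaffded  d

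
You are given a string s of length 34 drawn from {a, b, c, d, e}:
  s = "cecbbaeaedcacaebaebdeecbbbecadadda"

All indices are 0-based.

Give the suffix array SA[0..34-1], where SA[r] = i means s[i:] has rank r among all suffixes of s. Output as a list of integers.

[33, 11, 28, 30, 5, 13, 16, 7, 4, 15, 3, 23, 24, 18, 25, 10, 27, 12, 2, 22, 0, 32, 29, 9, 31, 19, 6, 14, 17, 26, 1, 21, 8, 20]

rank | idx | suffix
   0 |  33 | a
   1 |  11 | acaebaebdeecbbbecadadda
   2 |  28 | adadda
   3 |  30 | adda
   4 |   5 | aeaedcacaebaebdeecbbbecadadda
   5 |  13 | aebaebdeecbbbecadadda
   6 |  16 | aebdeecbbbecadadda
   7 |   7 | aedcacaebaebdeecbbbecadadda
   8 |   4 | baeaedcacaebaebdeecbbbecadadda
   9 |  15 | baebdeecbbbecadadda
  10 |   3 | bbaeaedcacaebaebdeecbbbecadadda
  11 |  23 | bbbecadadda
  12 |  24 | bbecadadda
  13 |  18 | bdeecbbbecadadda
  14 |  25 | becadadda
  15 |  10 | cacaebaebdeecbbbecadadda
  16 |  27 | cadadda
  17 |  12 | caebaebdeecbbbecadadda
  18 |   2 | cbbaeaedcacaebaebdeecbbbecadadda
  19 |  22 | cbbbecadadda
  20 |   0 | cecbbaeaedcacaebaebdeecbbbecadadda
  21 |  32 | da
  22 |  29 | dadda
  23 |   9 | dcacaebaebdeecbbbecadadda
  24 |  31 | dda
  25 |  19 | deecbbbecadadda
  26 |   6 | eaedcacaebaebdeecbbbecadadda
  27 |  14 | ebaebdeecbbbecadadda
  28 |  17 | ebdeecbbbecadadda
  29 |  26 | ecadadda
  30 |   1 | ecbbaeaedcacaebaebdeecbbbecadadda
  31 |  21 | ecbbbecadadda
  32 |   8 | edcacaebaebdeecbbbecadadda
  33 |  20 | eecbbbecadadda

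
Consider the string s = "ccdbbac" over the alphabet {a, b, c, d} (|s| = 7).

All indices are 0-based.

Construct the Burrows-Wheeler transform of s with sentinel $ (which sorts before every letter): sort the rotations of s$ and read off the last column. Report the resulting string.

rank  rotation  last
    0  $ccdbbac  c
    1  ac$ccdbb  b
    2  bac$ccdb  b
    3  bbac$ccd  d
    4  c$ccdbba  a
    5  ccdbbac$  $
    6  cdbbac$c  c
    7  dbbac$cc  c

cbbda$cc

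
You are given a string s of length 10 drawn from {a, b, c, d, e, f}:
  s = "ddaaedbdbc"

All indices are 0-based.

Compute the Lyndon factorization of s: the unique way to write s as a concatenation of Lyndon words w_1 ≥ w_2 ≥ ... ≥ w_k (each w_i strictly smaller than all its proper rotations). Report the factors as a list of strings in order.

["d", "d", "aaedbdbc"]

emit factor 1: 'd' (i=0, period=1)
emit factor 2: 'd' (i=1, period=1)
emit factor 3: 'aaedbdbc' (i=2, period=8)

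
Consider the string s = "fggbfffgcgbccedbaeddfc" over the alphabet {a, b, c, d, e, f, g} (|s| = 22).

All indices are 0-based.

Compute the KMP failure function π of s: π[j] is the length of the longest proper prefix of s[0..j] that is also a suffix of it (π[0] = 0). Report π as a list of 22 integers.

π[0] = 0
j=1 s[j]='g': π[1]=0 (border '')
j=2 s[j]='g': π[2]=0 (border '')
j=3 s[j]='b': π[3]=0 (border '')
j=4 s[j]='f': π[4]=1 (border 'f')
j=5 s[j]='f': k: 1→0; π[5]=1 (border 'f')
j=6 s[j]='f': k: 1→0; π[6]=1 (border 'f')
j=7 s[j]='g': π[7]=2 (border 'fg')
j=8 s[j]='c': k: 2→0; π[8]=0 (border '')
j=9 s[j]='g': π[9]=0 (border '')
j=10 s[j]='b': π[10]=0 (border '')
j=11 s[j]='c': π[11]=0 (border '')
j=12 s[j]='c': π[12]=0 (border '')
j=13 s[j]='e': π[13]=0 (border '')
j=14 s[j]='d': π[14]=0 (border '')
j=15 s[j]='b': π[15]=0 (border '')
j=16 s[j]='a': π[16]=0 (border '')
j=17 s[j]='e': π[17]=0 (border '')
j=18 s[j]='d': π[18]=0 (border '')
j=19 s[j]='d': π[19]=0 (border '')
j=20 s[j]='f': π[20]=1 (border 'f')
j=21 s[j]='c': k: 1→0; π[21]=0 (border '')

[0, 0, 0, 0, 1, 1, 1, 2, 0, 0, 0, 0, 0, 0, 0, 0, 0, 0, 0, 0, 1, 0]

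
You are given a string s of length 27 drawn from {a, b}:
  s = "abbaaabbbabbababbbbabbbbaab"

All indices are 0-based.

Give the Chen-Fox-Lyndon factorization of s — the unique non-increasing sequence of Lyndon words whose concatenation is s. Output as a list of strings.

emit factor 1: 'abb' (i=0, period=3)
emit factor 2: 'aaabbbabbababbbbabbbbaab' (i=3, period=24)

["abb", "aaabbbabbababbbbabbbbaab"]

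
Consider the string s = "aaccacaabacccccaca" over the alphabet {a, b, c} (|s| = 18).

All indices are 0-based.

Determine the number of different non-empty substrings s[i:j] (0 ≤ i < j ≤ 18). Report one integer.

135

rank | idx | suffix
   0 |  17 | a
   1 |   6 | aabacccccaca
   2 |   0 | aaccacaabacccccaca
   3 |   7 | abacccccaca
   4 |  15 | aca
   5 |   4 | acaabacccccaca
   6 |   1 | accacaabacccccaca
   7 |   9 | acccccaca
   8 |   8 | bacccccaca
   9 |  16 | ca
  10 |   5 | caabacccccaca
  11 |  14 | caca
  12 |   3 | cacaabacccccaca
  13 |  13 | ccaca
  14 |   2 | ccacaabacccccaca
  15 |  12 | cccaca
  16 |  11 | ccccaca
  17 |  10 | cccccaca

SA = [17, 6, 0, 7, 15, 4, 1, 9, 8, 16, 5, 14, 3, 13, 2, 12, 11, 10]
[i] adj suffixes → lcp
  [1] 17/6 → 1 ('a')
  [2] 6/0 → 2 ('aa')
  [3] 0/7 → 1 ('a')
  [4] 7/15 → 1 ('a')
  [5] 15/4 → 3 ('aca')
  [6] 4/1 → 2 ('ac')
  [7] 1/9 → 3 ('acc')
  [8] 9/8 → 0 ('')
  [9] 8/16 → 0 ('')
  [10] 16/5 → 2 ('ca')
  [11] 5/14 → 2 ('ca')
  [12] 14/3 → 4 ('caca')
  [13] 3/13 → 1 ('c')
  [14] 13/2 → 5 ('ccaca')
  [15] 2/12 → 2 ('cc')
  [16] 12/11 → 3 ('ccc')
  [17] 11/10 → 4 ('cccc')

n(n+1)/2 = 18·19/2 = 171
Σ LCP = 0 + 1 + 2 + 1 + 1 + 3 + 2 + 3 + 0 + 0 + 2 + 2 + 4 + 1 + 5 + 2 + 3 + 4 = 36
distinct = 171 − 36 = 135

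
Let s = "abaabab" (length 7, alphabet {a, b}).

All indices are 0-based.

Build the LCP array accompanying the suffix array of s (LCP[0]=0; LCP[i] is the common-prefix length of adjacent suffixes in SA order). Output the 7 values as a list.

[0, 1, 2, 3, 0, 1, 2]

sorted suffixes:
  #0 SA[0]=2  'aabab'
  #1 SA[1]=5  'ab'
  #2 SA[2]=0  'abaabab'
  #3 SA[3]=3  'abab'
  #4 SA[4]=6  'b'
  #5 SA[5]=1  'baabab'
  #6 SA[6]=4  'bab'

SA = [2, 5, 0, 3, 6, 1, 4]
rank  pair      lcp
   1  s[2:],s[5:]  1  'a'
   2  s[5:],s[0:]  2  'ab'
   3  s[0:],s[3:]  3  'aba'
   4  s[3:],s[6:]  0  ''
   5  s[6:],s[1:]  1  'b'
   6  s[1:],s[4:]  2  'ba'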